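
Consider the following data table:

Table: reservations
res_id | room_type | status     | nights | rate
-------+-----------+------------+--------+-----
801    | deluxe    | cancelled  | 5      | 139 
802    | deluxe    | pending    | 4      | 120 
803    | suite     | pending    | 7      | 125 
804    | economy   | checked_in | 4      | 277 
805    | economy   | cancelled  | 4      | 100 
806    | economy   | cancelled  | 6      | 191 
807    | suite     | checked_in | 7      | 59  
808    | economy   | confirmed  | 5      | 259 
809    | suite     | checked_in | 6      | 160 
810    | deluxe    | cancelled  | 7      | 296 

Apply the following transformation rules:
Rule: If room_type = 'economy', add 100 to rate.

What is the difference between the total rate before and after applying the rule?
400

Step 1: Original sum of rate = 1726
Step 2: 4 records have room_type = 'economy'
Step 3: Each affected record changes by 100
Step 4: Total change = 4 × 100 = 400
Step 5: New sum = 1726 + 400 = 2126
Step 6: Difference = |2126 - 1726| = 400
        (Sum increased by 400)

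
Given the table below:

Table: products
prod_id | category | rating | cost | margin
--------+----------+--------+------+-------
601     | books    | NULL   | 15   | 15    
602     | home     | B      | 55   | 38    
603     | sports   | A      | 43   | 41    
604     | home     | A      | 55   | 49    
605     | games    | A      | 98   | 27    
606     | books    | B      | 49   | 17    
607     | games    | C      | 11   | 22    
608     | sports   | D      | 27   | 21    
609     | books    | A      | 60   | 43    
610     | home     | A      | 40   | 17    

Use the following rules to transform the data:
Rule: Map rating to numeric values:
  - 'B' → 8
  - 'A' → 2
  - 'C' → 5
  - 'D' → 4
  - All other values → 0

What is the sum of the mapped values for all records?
35

Step 1: Apply mapping to each record
Step 2: Count by status:
  'B': 2 records × 8 = 16
  'A': 5 records × 2 = 10
  'C': 1 records × 5 = 5
  'D': 1 records × 4 = 4
Step 3: Sum all mapped values = 35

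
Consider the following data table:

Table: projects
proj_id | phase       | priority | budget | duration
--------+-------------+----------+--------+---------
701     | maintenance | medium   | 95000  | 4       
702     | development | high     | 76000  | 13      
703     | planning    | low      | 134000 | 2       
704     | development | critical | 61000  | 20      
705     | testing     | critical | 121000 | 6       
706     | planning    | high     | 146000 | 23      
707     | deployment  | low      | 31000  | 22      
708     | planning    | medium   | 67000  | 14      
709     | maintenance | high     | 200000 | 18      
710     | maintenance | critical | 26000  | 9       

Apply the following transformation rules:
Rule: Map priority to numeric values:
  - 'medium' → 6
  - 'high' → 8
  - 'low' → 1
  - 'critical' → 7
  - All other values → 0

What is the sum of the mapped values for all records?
59

Step 1: Apply mapping to each record
Step 2: Count by status:
  'medium': 2 records × 6 = 12
  'high': 3 records × 8 = 24
  'low': 2 records × 1 = 2
  'critical': 3 records × 7 = 21
Step 3: Sum all mapped values = 59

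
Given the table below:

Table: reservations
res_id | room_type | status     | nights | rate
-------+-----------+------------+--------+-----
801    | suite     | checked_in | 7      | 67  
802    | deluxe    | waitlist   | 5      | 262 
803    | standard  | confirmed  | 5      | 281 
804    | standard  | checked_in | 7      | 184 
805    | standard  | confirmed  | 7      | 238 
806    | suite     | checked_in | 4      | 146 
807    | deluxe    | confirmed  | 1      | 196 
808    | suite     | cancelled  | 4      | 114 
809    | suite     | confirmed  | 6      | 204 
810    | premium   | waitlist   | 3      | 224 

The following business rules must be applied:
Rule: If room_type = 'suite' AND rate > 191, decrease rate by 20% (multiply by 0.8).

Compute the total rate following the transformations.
1875.2

Step 1: Find records where room_type = 'suite' AND rate > 191
Step 2: 1 records match, summing to 204
Step 3: After multiplier: 204 × 0.8 = 163.2
Step 4: Unaffected records sum: 1712
Step 5: Final sum = 163.2 + 1712 = 1875.2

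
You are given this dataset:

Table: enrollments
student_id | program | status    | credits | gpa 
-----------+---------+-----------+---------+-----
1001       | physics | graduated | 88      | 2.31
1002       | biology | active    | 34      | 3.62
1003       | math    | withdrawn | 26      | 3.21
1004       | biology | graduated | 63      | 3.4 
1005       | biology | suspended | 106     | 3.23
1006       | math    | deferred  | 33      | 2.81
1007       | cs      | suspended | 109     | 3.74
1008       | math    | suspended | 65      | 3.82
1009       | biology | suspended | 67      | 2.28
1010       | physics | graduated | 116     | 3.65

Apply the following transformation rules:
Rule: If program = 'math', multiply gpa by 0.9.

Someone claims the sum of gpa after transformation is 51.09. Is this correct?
No, the correct result is 31.09.

Step 1: Calculate the correct sum after transformation
Step 2: Apply multiplier 0.9 to records where program = 'math'
Step 3: Correct result = 31.09
Step 4: Claimed result = 51.09
Step 5: 31.09 ≠ 51.09
Conclusion: The claimed result is incorrect. The correct answer is 31.09.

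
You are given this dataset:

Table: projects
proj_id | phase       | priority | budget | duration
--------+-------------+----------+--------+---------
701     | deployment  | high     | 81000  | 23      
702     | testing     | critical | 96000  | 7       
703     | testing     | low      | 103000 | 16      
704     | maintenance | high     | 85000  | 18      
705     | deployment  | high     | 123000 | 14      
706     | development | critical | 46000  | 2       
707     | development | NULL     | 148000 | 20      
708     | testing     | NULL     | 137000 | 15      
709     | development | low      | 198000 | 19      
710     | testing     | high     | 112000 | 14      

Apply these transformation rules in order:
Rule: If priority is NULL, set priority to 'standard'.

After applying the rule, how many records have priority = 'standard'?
2

Step 1: Count records where priority IS NULL
Step 2: Found 2 records with NULL priority
Step 3: These records will have priority set to 'standard'
Step 4: Records already having priority = 'standard': 0
Step 5: Answer: 2 + 0 = 2 records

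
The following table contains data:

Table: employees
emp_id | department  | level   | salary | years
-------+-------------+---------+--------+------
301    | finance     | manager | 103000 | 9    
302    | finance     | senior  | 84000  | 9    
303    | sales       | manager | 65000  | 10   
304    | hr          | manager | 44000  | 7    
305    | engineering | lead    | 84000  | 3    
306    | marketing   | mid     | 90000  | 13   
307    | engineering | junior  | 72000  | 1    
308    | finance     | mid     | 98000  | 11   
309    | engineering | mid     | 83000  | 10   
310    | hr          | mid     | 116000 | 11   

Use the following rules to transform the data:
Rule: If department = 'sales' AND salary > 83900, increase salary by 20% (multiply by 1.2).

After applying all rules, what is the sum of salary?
839000

Step 1: Find records where department = 'sales' AND salary > 83900
Step 2: 0 records match, summing to 0
Step 3: After multiplier: 0 × 1.2 = 0.0
Step 4: Unaffected records sum: 839000
Step 5: Final sum = 0.0 + 839000 = 839000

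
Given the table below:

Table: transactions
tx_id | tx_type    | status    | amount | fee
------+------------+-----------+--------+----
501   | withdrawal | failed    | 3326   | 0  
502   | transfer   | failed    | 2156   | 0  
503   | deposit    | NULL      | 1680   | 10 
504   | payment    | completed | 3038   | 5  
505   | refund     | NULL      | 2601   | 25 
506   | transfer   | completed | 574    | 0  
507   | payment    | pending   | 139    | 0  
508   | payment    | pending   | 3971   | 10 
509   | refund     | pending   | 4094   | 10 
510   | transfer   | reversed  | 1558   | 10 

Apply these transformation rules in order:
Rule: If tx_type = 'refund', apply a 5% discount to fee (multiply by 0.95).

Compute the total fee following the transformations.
68.25

Step 1: Records with tx_type = 'refund' have total fee = 35
Step 2: Apply multiplier: 35 × 0.95 = 33.25
Step 3: Other records total: 35
Step 4: Final sum = 33.25 + 35 = 68.25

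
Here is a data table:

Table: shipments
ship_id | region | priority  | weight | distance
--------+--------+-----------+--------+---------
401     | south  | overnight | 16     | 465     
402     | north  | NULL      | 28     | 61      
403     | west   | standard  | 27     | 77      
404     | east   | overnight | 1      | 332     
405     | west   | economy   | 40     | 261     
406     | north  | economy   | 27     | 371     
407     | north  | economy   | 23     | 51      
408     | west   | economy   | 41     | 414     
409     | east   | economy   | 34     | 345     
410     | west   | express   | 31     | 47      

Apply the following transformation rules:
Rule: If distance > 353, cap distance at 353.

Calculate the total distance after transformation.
2233

Step 1: 3 records have distance > 353
Step 2: These records originally summed to 1250
Step 3: After capping: 3 × 353 = 1059
Step 4: Unaffected records sum: 1174
Step 5: Final sum = 1059 + 1174 = 2233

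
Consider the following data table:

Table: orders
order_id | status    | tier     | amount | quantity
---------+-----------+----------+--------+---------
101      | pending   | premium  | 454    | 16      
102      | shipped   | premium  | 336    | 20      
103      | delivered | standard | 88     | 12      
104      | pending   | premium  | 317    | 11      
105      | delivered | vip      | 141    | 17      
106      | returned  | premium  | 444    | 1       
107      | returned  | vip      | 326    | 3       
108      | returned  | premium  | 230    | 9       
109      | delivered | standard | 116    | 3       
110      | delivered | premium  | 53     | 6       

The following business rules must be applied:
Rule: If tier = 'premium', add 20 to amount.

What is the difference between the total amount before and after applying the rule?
120

Step 1: Original sum of amount = 2505
Step 2: 6 records have tier = 'premium'
Step 3: Each affected record changes by 20
Step 4: Total change = 6 × 20 = 120
Step 5: New sum = 2505 + 120 = 2625
Step 6: Difference = |2625 - 2505| = 120
        (Sum increased by 120)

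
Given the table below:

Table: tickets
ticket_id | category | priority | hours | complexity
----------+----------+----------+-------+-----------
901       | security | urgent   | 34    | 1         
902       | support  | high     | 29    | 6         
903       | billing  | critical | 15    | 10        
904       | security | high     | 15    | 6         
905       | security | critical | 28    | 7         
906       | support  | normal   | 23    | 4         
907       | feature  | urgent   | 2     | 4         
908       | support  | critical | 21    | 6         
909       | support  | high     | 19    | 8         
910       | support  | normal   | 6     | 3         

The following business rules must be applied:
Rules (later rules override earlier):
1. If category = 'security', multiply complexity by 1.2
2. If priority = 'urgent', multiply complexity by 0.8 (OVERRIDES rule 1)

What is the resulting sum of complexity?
56.6

Step 1: Rule 2 takes priority for records with priority = 'urgent'
  - 2 records: 5 × 0.8 = 4.0
Step 2: Rule 1 applies to remaining records with category = 'security'
  - 2 records: 13 × 1.2 = 15.6
Step 3: Other records unchanged: 37
Step 4: Final sum = 4.0 + 15.6 + 37 = 56.6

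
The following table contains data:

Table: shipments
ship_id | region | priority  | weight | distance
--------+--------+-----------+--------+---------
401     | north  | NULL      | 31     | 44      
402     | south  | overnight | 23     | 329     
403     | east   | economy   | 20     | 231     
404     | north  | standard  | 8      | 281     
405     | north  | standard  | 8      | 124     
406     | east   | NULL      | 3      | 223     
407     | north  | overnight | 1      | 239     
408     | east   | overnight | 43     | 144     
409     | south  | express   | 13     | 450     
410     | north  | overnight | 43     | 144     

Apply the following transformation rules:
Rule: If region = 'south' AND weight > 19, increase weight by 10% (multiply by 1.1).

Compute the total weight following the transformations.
195.3

Step 1: Find records where region = 'south' AND weight > 19
Step 2: 1 records match, summing to 23
Step 3: After multiplier: 23 × 1.1 = 25.3
Step 4: Unaffected records sum: 170
Step 5: Final sum = 25.3 + 170 = 195.3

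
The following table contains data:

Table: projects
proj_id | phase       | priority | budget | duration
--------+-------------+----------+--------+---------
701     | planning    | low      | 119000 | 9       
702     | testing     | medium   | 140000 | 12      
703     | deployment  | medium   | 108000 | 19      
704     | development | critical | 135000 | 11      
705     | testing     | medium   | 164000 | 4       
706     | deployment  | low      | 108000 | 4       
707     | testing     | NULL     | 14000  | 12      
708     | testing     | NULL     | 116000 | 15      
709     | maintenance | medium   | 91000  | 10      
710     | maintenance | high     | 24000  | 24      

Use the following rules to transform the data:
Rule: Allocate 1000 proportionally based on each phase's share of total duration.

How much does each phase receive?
deployment: 191.67, development: 91.67, maintenance: 283.33, planning: 75.0, testing: 358.33

Step 1: Calculate total duration = 120
Step 2: Calculate each phase's proportion:
  deployment: 23/120 = 19.17% → 191.67
  development: 11/120 = 9.17% → 91.67
  maintenance: 34/120 = 28.33% → 283.33
  planning: 9/120 = 7.50% → 75.0
  testing: 43/120 = 35.83% → 358.33
Step 3: Verify: sum of allocations ≈ 1000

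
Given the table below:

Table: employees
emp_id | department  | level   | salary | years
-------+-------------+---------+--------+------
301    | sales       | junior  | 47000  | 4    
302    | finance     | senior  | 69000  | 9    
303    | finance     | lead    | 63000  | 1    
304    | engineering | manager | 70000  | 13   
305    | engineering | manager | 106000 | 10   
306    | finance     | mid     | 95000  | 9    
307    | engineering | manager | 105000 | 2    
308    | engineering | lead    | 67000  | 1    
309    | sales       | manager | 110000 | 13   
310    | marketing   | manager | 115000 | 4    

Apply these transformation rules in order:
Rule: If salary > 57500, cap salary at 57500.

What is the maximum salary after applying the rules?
57500

Step 1: Original maximum salary = 115000
Step 2: Apply cap at 57500
Step 3: 9 records had salary > 57500 and were capped
Step 4: Maximum after transformation = 57500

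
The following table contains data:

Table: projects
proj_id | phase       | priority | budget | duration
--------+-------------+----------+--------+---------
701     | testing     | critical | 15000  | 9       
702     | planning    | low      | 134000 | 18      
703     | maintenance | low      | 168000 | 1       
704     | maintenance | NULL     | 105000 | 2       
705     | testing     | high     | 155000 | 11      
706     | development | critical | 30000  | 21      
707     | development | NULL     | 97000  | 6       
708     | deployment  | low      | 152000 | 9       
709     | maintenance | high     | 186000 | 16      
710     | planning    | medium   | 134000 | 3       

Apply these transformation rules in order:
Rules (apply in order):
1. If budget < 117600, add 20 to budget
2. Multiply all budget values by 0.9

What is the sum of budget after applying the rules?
1058472.0

Step 1: Apply Rule 1 - Add 20 to records with budget < 117600
  - 4 records affected: 247000 + (4 × 20) = 247080
  - Unaffected records: 929000
  - Sum after Rule 1: 1176080
Step 2: Apply Rule 2 - Multiply all by 0.9
  - 1176080 × 0.9 = 1058472.0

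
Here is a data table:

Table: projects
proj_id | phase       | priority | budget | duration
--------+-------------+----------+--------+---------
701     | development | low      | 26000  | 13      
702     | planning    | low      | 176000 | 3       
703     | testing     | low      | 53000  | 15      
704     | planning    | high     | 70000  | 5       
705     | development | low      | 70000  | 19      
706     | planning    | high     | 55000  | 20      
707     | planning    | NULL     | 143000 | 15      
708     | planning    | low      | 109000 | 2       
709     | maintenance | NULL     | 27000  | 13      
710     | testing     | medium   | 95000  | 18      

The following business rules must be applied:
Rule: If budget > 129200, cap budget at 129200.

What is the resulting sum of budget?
763400

Step 1: 2 records have budget > 129200
Step 2: These records originally summed to 319000
Step 3: After capping: 2 × 129200 = 258400
Step 4: Unaffected records sum: 505000
Step 5: Final sum = 258400 + 505000 = 763400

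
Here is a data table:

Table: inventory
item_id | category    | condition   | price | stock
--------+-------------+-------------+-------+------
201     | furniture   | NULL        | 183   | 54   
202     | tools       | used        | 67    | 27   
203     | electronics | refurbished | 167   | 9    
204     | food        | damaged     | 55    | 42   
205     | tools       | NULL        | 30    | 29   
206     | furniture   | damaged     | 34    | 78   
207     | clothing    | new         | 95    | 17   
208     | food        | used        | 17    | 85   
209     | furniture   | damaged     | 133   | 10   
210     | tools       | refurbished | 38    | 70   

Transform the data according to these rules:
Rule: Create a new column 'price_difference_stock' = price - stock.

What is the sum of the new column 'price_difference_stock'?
398

Step 1: For each record, compute price - stock
Example calculations:
  183 - 54 = 129
  67 - 27 = 40
  167 - 9 = 158
  ...
Step 2: Sum all derived values
Step 3: Total = 398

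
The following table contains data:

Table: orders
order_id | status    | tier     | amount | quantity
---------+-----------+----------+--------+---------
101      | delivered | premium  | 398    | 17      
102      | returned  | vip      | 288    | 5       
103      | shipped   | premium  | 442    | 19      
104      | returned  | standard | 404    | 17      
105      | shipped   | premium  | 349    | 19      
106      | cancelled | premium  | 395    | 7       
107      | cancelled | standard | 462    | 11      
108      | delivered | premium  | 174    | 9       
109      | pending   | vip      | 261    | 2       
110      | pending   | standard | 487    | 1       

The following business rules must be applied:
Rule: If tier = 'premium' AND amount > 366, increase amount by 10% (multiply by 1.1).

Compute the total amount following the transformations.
3783.5

Step 1: Find records where tier = 'premium' AND amount > 366
Step 2: 3 records match, summing to 1235
Step 3: After multiplier: 1235 × 1.1 = 1358.5
Step 4: Unaffected records sum: 2425
Step 5: Final sum = 1358.5 + 2425 = 3783.5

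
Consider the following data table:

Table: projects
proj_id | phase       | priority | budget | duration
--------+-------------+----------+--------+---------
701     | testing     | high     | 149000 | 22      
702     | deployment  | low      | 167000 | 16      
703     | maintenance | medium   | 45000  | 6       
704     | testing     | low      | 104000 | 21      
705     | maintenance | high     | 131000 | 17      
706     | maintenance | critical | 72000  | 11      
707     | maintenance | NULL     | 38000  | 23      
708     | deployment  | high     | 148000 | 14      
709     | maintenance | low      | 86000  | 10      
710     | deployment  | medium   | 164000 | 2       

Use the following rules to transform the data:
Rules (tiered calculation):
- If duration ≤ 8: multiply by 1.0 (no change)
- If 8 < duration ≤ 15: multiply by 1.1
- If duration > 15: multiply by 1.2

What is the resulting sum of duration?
165.3

Step 1: Tier 1 (duration ≤ 8): 2 records, sum = 8 × 1.0 = 8.0
Step 2: Tier 2 (8 < duration ≤ 15): 3 records, sum = 35 × 1.1 = 38.5
Step 3: Tier 3 (duration > 15): 5 records, sum = 99 × 1.2 = 118.8
Step 4: Final sum = 8.0 + 38.5 + 118.8 = 165.3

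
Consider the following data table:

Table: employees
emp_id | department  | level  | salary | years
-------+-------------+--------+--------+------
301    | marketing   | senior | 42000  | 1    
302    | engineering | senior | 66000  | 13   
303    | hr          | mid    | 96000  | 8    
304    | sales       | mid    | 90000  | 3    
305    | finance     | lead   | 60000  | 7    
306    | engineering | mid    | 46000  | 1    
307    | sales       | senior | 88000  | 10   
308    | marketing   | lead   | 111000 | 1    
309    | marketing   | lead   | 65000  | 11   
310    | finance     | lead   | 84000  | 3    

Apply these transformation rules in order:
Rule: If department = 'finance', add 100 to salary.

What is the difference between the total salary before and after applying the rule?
200

Step 1: Original sum of salary = 748000
Step 2: 2 records have department = 'finance'
Step 3: Each affected record changes by 100
Step 4: Total change = 2 × 100 = 200
Step 5: New sum = 748000 + 200 = 748200
Step 6: Difference = |748200 - 748000| = 200
        (Sum increased by 200)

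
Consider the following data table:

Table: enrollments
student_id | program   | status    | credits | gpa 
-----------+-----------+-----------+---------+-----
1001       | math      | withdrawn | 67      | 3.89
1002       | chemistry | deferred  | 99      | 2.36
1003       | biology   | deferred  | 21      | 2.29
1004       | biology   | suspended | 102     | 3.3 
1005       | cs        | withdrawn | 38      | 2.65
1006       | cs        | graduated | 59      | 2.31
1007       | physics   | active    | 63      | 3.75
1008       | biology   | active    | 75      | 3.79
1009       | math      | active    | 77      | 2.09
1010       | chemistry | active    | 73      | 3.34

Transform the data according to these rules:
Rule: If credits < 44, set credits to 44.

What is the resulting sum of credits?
703

Step 1: 2 records have credits < 44
Step 2: These records originally summed to 59
Step 3: After setting to minimum: 2 × 44 = 88
Step 4: Unaffected records sum: 615
Step 5: Final sum = 88 + 615 = 703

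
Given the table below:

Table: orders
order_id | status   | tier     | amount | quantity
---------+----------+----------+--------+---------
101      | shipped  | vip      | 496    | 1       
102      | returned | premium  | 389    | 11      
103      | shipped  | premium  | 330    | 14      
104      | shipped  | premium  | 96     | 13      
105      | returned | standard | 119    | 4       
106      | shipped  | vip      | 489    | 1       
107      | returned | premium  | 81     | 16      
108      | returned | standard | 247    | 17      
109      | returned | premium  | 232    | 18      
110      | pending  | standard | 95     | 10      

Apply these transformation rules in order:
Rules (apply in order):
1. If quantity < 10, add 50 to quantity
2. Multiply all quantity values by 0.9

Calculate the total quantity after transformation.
229.5

Step 1: Apply Rule 1 - Add 50 to records with quantity < 10
  - 3 records affected: 6 + (3 × 50) = 156
  - Unaffected records: 99
  - Sum after Rule 1: 255
Step 2: Apply Rule 2 - Multiply all by 0.9
  - 255 × 0.9 = 229.5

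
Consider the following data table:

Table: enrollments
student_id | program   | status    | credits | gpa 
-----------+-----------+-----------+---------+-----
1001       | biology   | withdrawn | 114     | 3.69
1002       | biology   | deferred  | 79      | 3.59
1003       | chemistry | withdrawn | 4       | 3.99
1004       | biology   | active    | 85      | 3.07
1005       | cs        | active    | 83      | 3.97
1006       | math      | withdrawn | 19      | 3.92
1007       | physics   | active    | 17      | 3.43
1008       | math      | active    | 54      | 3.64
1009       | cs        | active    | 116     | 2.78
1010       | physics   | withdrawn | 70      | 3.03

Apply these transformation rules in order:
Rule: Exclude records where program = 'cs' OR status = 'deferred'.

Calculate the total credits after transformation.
363

Step 1: Find records where program = 'cs' OR status = 'deferred'
Step 2: 3 records match, summing to 278
Step 3: Original sum: 641
Step 4: Remaining sum = 641 - 278 = 363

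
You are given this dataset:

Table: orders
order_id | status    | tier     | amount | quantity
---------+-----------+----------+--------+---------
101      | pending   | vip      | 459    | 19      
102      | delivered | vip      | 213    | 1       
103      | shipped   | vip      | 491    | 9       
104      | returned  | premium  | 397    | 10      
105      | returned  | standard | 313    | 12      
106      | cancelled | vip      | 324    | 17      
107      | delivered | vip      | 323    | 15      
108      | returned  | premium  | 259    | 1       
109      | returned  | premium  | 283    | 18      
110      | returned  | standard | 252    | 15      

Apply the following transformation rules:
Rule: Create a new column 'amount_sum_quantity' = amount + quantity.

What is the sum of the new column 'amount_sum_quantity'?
3431

Step 1: For each record, compute amount + quantity
Example calculations:
  459 + 19 = 478
  213 + 1 = 214
  491 + 9 = 500
  ...
Step 2: Sum all derived values
Step 3: Total = 3431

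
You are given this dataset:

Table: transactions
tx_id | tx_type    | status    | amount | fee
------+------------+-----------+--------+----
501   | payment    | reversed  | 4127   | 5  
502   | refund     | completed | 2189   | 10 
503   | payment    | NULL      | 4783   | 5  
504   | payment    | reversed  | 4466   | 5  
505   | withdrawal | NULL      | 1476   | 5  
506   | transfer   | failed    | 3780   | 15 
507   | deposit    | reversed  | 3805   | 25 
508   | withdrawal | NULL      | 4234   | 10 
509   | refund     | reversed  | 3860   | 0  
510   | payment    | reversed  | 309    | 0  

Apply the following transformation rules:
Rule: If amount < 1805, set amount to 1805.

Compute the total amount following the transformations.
34854

Step 1: 2 records have amount < 1805
Step 2: These records originally summed to 1785
Step 3: After setting to minimum: 2 × 1805 = 3610
Step 4: Unaffected records sum: 31244
Step 5: Final sum = 3610 + 31244 = 34854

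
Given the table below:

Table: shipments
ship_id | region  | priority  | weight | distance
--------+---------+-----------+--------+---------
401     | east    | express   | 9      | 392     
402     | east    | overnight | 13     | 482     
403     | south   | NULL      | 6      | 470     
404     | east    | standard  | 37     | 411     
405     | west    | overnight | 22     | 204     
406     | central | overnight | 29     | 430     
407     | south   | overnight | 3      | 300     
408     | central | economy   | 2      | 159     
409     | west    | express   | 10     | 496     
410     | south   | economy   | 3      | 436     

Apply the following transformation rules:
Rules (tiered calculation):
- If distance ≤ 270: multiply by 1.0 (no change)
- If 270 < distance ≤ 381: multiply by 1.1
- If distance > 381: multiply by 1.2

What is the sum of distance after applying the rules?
4433.4

Step 1: Tier 1 (distance ≤ 270): 2 records, sum = 363 × 1.0 = 363.0
Step 2: Tier 2 (270 < distance ≤ 381): 1 records, sum = 300 × 1.1 = 330.0
Step 3: Tier 3 (distance > 381): 7 records, sum = 3117 × 1.2 = 3740.4
Step 4: Final sum = 363.0 + 330.0 + 3740.4 = 4433.4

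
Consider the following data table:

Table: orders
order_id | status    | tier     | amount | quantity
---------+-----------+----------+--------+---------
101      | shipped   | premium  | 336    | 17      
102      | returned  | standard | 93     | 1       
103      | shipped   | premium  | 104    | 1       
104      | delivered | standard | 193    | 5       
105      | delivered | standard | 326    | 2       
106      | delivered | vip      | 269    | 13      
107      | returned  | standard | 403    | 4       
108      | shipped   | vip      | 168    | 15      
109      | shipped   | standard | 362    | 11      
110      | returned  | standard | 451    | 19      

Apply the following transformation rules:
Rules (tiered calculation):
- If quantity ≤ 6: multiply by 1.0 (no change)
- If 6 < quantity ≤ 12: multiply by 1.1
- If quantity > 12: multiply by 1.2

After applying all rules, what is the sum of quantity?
101.9

Step 1: Tier 1 (quantity ≤ 6): 5 records, sum = 13 × 1.0 = 13.0
Step 2: Tier 2 (6 < quantity ≤ 12): 1 records, sum = 11 × 1.1 = 12.1
Step 3: Tier 3 (quantity > 12): 4 records, sum = 64 × 1.2 = 76.8
Step 4: Final sum = 13.0 + 12.1 + 76.8 = 101.9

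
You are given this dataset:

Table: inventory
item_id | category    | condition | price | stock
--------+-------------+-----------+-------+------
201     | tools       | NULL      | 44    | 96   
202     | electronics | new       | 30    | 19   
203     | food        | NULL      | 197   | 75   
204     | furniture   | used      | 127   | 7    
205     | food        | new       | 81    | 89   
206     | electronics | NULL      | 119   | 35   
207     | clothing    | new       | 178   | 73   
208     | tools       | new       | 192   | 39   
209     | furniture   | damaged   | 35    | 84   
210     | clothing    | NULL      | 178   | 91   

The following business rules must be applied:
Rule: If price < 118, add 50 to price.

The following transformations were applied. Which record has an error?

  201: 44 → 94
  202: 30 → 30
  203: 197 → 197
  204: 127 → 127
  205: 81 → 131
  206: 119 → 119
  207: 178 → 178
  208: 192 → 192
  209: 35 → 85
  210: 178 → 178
Record 202 has an error. The correct transformed value should be 80, not 30.

Step 1: Check each record against the rule
Step 2: Record 202 has price = 30
Step 3: Since 30 < 118, the bonus should have been applied
Step 4: Correct value = 80, but claimed value = 30
Conclusion: Record 202 has the error.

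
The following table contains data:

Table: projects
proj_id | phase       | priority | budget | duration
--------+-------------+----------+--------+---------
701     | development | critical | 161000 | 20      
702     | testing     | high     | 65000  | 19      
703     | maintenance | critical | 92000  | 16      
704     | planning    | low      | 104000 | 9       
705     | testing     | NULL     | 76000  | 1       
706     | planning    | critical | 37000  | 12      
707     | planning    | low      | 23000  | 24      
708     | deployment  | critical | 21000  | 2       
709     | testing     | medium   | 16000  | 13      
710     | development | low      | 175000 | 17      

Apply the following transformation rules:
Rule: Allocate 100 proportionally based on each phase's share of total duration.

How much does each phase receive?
deployment: 1.5, development: 27.82, maintenance: 12.03, planning: 33.83, testing: 24.81

Step 1: Calculate total duration = 133
Step 2: Calculate each phase's proportion:
  deployment: 2/133 = 1.50% → 1.5
  development: 37/133 = 27.82% → 27.82
  maintenance: 16/133 = 12.03% → 12.03
  planning: 45/133 = 33.83% → 33.83
  testing: 33/133 = 24.81% → 24.81
Step 3: Verify: sum of allocations ≈ 100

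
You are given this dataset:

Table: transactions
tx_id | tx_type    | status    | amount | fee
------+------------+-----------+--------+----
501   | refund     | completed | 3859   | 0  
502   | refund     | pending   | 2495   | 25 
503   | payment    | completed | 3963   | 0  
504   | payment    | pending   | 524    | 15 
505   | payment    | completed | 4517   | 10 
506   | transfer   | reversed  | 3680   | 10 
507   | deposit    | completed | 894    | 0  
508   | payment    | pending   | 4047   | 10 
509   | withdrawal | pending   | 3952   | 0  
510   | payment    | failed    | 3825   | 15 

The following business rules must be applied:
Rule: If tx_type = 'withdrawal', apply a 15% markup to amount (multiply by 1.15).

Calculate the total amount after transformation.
32348.8

Step 1: Records with tx_type = 'withdrawal' have total amount = 3952
Step 2: Apply multiplier: 3952 × 1.15 = 4544.8
Step 3: Other records total: 27804
Step 4: Final sum = 4544.8 + 27804 = 32348.8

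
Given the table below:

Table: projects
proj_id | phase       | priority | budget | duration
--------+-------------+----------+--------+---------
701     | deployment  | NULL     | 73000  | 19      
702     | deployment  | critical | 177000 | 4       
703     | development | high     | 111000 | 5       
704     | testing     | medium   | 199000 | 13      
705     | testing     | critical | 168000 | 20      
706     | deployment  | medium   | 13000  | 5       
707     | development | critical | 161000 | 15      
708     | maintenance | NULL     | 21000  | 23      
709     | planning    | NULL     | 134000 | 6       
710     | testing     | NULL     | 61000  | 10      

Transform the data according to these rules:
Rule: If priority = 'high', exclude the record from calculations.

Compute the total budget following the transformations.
1007000

Step 1: Identify records where priority = 'high'
Step 2: The excluded records sum to 111000
Step 3: Original total budget = 1118000
Step 4: Remaining total = 1118000 - 111000 = 1007000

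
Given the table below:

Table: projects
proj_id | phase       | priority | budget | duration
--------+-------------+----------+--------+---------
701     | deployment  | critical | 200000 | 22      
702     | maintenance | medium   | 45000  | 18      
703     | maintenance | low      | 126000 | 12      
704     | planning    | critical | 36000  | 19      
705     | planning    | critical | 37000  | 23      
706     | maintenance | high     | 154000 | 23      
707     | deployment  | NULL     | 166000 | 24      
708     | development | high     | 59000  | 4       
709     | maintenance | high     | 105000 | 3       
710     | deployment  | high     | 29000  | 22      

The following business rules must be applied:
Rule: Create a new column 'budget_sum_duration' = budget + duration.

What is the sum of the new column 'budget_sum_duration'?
957170

Step 1: For each record, compute budget + duration
Example calculations:
  200000 + 22 = 200022
  45000 + 18 = 45018
  126000 + 12 = 126012
  ...
Step 2: Sum all derived values
Step 3: Total = 957170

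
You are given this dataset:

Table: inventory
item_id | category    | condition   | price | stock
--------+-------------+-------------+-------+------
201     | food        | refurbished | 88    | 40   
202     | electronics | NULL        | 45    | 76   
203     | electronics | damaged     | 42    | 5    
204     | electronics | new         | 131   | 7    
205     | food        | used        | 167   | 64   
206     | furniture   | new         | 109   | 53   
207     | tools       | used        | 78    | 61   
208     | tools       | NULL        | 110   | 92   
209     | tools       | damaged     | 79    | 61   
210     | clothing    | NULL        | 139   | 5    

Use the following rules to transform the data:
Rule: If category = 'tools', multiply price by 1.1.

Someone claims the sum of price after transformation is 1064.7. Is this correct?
No, the correct result is 1014.7.

Step 1: Calculate the correct sum after transformation
Step 2: Apply multiplier 1.1 to records where category = 'tools'
Step 3: Correct result = 1014.7
Step 4: Claimed result = 1064.7
Step 5: 1014.7 ≠ 1064.7
Conclusion: The claimed result is incorrect. The correct answer is 1014.7.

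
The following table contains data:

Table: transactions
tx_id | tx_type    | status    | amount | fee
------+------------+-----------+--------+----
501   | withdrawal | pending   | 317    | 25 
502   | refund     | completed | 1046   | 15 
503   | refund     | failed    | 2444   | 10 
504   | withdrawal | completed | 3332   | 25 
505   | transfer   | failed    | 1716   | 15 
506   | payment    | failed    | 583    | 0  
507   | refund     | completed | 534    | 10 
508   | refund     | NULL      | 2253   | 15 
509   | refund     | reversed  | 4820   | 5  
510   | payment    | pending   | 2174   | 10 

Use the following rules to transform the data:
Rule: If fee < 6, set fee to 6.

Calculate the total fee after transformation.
137

Step 1: 2 records have fee < 6
Step 2: These records originally summed to 5
Step 3: After setting to minimum: 2 × 6 = 12
Step 4: Unaffected records sum: 125
Step 5: Final sum = 12 + 125 = 137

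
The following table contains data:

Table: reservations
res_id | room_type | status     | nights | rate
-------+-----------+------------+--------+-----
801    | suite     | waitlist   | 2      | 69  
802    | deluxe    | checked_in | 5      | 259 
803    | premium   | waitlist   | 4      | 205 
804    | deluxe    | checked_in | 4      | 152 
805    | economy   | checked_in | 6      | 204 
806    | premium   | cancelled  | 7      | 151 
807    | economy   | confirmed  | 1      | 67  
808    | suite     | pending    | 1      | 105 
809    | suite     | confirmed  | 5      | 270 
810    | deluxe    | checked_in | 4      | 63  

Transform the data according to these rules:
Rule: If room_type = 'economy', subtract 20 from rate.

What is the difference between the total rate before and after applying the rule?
40

Step 1: Original sum of rate = 1545
Step 2: 2 records have room_type = 'economy'
Step 3: Each affected record changes by -20
Step 4: Total change = 2 × -20 = -40
Step 5: New sum = 1545 + -40 = 1505
Step 6: Difference = |1505 - 1545| = 40
        (Sum decreased by 40)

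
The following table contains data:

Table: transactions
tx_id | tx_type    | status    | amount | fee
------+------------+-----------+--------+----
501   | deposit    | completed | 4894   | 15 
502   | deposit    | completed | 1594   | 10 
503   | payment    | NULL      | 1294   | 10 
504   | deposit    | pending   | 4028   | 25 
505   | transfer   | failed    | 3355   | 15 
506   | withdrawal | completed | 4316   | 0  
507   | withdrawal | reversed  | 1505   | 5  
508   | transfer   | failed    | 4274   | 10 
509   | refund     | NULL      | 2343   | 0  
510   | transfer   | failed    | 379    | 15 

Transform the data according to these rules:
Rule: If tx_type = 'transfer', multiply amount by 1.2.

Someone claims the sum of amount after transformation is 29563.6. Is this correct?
No, the correct result is 29583.6.

Step 1: Calculate the correct sum after transformation
Step 2: Apply multiplier 1.2 to records where tx_type = 'transfer'
Step 3: Correct result = 29583.6
Step 4: Claimed result = 29563.6
Step 5: 29583.6 ≠ 29563.6
Conclusion: The claimed result is incorrect. The correct answer is 29583.6.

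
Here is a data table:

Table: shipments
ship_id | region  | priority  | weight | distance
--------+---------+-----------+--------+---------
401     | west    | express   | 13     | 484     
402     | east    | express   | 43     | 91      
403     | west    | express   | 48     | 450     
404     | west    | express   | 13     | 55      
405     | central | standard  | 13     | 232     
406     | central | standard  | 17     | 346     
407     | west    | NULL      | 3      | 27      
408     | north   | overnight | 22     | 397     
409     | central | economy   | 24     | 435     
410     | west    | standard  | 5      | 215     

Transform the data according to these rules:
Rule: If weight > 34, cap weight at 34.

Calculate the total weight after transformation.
178

Step 1: 2 records have weight > 34
Step 2: These records originally summed to 91
Step 3: After capping: 2 × 34 = 68
Step 4: Unaffected records sum: 110
Step 5: Final sum = 68 + 110 = 178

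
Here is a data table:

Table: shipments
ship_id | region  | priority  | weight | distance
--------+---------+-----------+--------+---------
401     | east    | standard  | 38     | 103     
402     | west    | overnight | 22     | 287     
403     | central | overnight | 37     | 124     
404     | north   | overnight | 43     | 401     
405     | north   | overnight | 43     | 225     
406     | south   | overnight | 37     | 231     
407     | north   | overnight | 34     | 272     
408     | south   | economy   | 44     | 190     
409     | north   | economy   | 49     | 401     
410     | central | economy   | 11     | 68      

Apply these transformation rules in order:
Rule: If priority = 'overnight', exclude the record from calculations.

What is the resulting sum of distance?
762

Step 1: Identify records where priority = 'overnight'
Step 2: The excluded records sum to 1540
Step 3: Original total distance = 2302
Step 4: Remaining total = 2302 - 1540 = 762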